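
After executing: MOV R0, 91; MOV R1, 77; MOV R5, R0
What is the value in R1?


Register state trace:
  MOV R0, 91  → R0 = 91
  MOV R1, 77  → R1 = 77
  MOV R5, R0  → R5 = 91
Final: R1 = 77

77


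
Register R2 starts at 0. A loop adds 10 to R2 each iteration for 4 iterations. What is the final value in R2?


Starting value: R2 = 0
  Iter 1: R2 = 0 + 10 = 10
  Iter 2: R2 = 10 + 10 = 20
  Iter 3: R2 = 20 + 10 = 30
  Iter 4: R2 = 30 + 10 = 40
Final: R2 = 40

40


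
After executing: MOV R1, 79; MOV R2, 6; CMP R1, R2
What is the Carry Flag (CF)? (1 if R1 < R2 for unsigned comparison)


Register state trace:
  MOV R1, 79  → R1 = 79
  MOV R2, 6  → R2 = 6
  CMP R1, R2  → unsigned 79 - 6: no borrow
  79 >= 6, so CF = 0
CF = 0

0


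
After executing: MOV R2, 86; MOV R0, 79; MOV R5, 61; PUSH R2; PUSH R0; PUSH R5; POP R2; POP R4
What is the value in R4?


Stack trace (top is rightmost):
  MOV R2, 86  → R2 = 86
  MOV R0, 79  → R0 = 79
  MOV R5, 61  → R5 = 61
  PUSH R2  → stack: [86]
  PUSH R0  → stack: [86, 79]
  PUSH R5  → stack: [86, 79, 61]
  POP R2  → R2 = 61, stack: [86, 79]
  POP R4  → R4 = 79, stack: [86]
Final: R4 = 79

79


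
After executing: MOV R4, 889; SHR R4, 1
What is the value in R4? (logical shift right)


Register state trace:
  MOV R4, 889  → R4 = 889
  SHR R4, 1  → R4 = 889 >> 1 = 889 // 2^1 = 444
Final: R4 = 444

444


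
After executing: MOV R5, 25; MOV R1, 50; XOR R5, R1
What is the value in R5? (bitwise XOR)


Register state trace:
  MOV R5, 25  → R5 = 25 (0b00011001)
  MOV R1, 50  → R1 = 50 (0b00110010)
  XOR R5, R1  → R5 = 25 XOR 50 = 43 (0b00101011)
Final: R5 = 43

43


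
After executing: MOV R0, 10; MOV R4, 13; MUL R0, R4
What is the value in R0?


Register state trace:
  MOV R0, 10  → R0 = 10
  MOV R4, 13  → R4 = 13
  MUL R0, R4  → R0 = 10 * 13 = 130
Final: R0 = 130

130


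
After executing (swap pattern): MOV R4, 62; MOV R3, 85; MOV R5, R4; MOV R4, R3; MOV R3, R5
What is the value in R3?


Register state trace (swap pattern):
  MOV R4, 62  → R4 = 62
  MOV R3, 85  → R3 = 85
  MOV R5, R4  → R5 = 62  (save R4)
  MOV R4, R3  → R4 = 85  (R4 gets R3's value)
  MOV R3, R5  → R3 = 62  (R3 gets saved value)
Final: R3 = 62

62


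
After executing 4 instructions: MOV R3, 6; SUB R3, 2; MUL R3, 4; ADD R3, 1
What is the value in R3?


Register state trace:
  MOV R3, 6  → R3 = 6
  SUB R3, 2  → R3 = 6 - 2 = 4
  MUL R3, 4  → R3 = 4 * 4 = 16
  ADD R3, 1  → R3 = 16 + 1 = 17
Final: R3 = 17

17


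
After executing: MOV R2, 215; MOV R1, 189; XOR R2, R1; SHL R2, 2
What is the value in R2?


Register state trace:
  MOV R2, 215  → R2 = 215 (0b11010111)
  MOV R1, 189  → R1 = 189 (0b10111101)
  XOR R2, R1  → R2 = 215 XOR 189 = 106 (0b01101010)
  SHL R2, 2  → R2 = 106 << 2 = 424
Final: R2 = 424

424


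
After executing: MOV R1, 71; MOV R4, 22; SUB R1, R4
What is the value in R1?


Register state trace:
  MOV R1, 71  → R1 = 71
  MOV R4, 22  → R4 = 22
  SUB R1, R4  → R1 = 71 - 22 = 49
Final: R1 = 49

49


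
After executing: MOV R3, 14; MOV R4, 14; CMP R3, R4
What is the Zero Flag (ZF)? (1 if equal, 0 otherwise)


Register state trace:
  MOV R3, 14  → R3 = 14
  MOV R4, 14  → R4 = 14
  CMP R3, R4  → computes 14 - 14 = 0
  Result is zero, so values are equal
ZF = 1

1


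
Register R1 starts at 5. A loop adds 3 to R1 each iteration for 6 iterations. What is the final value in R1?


Starting value: R1 = 5
  Iter 1: R1 = 5 + 3 = 8
  Iter 2: R1 = 8 + 3 = 11
  Iter 3: R1 = 11 + 3 = 14
  Iter 4: R1 = 14 + 3 = 17
  Iter 5: R1 = 17 + 3 = 20
  Iter 6: R1 = 20 + 3 = 23
Final: R1 = 23

23


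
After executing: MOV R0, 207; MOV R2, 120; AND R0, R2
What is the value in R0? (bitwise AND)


Register state trace:
  MOV R0, 207  → R0 = 207 (0b11001111)
  MOV R2, 120  → R2 = 120 (0b01111000)
  AND R0, R2  → R0 = 207 AND 120 = 72 (0b01001000)
Final: R0 = 72

72


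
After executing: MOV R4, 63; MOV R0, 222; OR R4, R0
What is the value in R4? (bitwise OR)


Register state trace:
  MOV R4, 63  → R4 = 63 (0b00111111)
  MOV R0, 222  → R0 = 222 (0b11011110)
  OR R4, R0   → R4 = 63 OR 222 = 255 (0b11111111)
Final: R4 = 255

255


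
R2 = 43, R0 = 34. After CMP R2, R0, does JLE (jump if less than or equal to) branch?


Trace:
  R2 = 43, R0 = 34
  CMP R2, R0  → compares 43 vs 34
  JLE checks: is 43 less than or equal to 34?
  43 > 34, so condition is false
Branch taken: No

No


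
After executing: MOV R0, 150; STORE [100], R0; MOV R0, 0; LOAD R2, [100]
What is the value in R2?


Register and memory trace:
  MOV R0, 150  → R0 = 150
  STORE [100], R0  → mem[100] = 150
  MOV R0, 0  → R0 = 0
  LOAD R2, [100]  → R2 = mem[100] = 150
Final: R2 = 150

150


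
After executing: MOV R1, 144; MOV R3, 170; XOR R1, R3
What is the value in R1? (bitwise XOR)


Register state trace:
  MOV R1, 144  → R1 = 144 (0b10010000)
  MOV R3, 170  → R3 = 170 (0b10101010)
  XOR R1, R3  → R1 = 144 XOR 170 = 58 (0b00111010)
Final: R1 = 58

58


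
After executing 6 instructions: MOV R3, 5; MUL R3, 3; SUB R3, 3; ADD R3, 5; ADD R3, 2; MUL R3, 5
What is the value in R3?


Register state trace:
  MOV R3, 5  → R3 = 5
  MUL R3, 3  → R3 = 5 * 3 = 15
  SUB R3, 3  → R3 = 15 - 3 = 12
  ADD R3, 5  → R3 = 12 + 5 = 17
  ADD R3, 2  → R3 = 17 + 2 = 19
  MUL R3, 5  → R3 = 19 * 5 = 95
Final: R3 = 95

95


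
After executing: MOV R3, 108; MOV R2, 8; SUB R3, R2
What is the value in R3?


Register state trace:
  MOV R3, 108  → R3 = 108
  MOV R2, 8  → R2 = 8
  SUB R3, R2  → R3 = 108 - 8 = 100
Final: R3 = 100

100


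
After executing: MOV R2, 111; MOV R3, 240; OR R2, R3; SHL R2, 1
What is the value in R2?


Register state trace:
  MOV R2, 111  → R2 = 111 (0b01101111)
  MOV R3, 240  → R3 = 240 (0b11110000)
  OR R2, R3  → R2 = 111 OR 240 = 255 (0b11111111)
  SHL R2, 1  → R2 = 255 << 1 = 510
Final: R2 = 510

510


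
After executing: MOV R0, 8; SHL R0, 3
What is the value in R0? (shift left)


Register state trace:
  MOV R0, 8  → R0 = 8
  SHL R0, 3  → R0 = 8 << 3 = 8 * 2^3 = 64
Final: R0 = 64

64


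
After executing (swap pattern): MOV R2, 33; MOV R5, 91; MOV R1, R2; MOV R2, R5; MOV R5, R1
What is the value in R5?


Register state trace (swap pattern):
  MOV R2, 33  → R2 = 33
  MOV R5, 91  → R5 = 91
  MOV R1, R2  → R1 = 33  (save R2)
  MOV R2, R5  → R2 = 91  (R2 gets R5's value)
  MOV R5, R1  → R5 = 33  (R5 gets saved value)
Final: R5 = 33

33


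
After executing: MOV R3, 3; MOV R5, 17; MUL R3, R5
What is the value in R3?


Register state trace:
  MOV R3, 3  → R3 = 3
  MOV R5, 17  → R5 = 17
  MUL R3, R5  → R3 = 3 * 17 = 51
Final: R3 = 51

51


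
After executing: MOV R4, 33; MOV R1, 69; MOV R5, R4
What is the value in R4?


Register state trace:
  MOV R4, 33  → R4 = 33
  MOV R1, 69  → R1 = 69
  MOV R5, R4  → R5 = 33
Final: R4 = 33

33


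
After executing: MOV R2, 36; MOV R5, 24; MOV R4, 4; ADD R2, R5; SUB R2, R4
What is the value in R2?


Register state trace:
  MOV R2, 36  → R2 = 36
  MOV R5, 24  → R5 = 24
  MOV R4, 4  → R4 = 4
  ADD R2, R5  → R2 = 36 + 24 = 60
  SUB R2, R4  → R2 = 60 - 4 = 56
Final: R2 = 56

56


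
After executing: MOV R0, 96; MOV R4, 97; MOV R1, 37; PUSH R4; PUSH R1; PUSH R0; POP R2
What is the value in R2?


Stack trace (top is rightmost):
  MOV R0, 96  → R0 = 96
  MOV R4, 97  → R4 = 97
  MOV R1, 37  → R1 = 37
  PUSH R4  → stack: [97]
  PUSH R1  → stack: [97, 37]
  PUSH R0  → stack: [97, 37, 96]
  POP R2  → R2 = 96, stack: [97, 37]
Final: R2 = 96

96


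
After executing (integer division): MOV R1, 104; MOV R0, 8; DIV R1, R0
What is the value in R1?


Register state trace:
  MOV R1, 104  → R1 = 104
  MOV R0, 8  → R0 = 8
  DIV R1, R0  → R1 = 104 // 8 = 13
Final: R1 = 13

13


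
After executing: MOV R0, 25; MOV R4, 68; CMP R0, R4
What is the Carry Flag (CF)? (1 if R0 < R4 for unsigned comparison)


Register state trace:
  MOV R0, 25  → R0 = 25
  MOV R4, 68  → R4 = 68
  CMP R0, R4  → unsigned 25 - 68: borrow occurs
  25 < 68, so CF = 1
CF = 1

1


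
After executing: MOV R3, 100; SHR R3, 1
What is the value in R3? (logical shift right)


Register state trace:
  MOV R3, 100  → R3 = 100
  SHR R3, 1  → R3 = 100 >> 1 = 100 // 2^1 = 50
Final: R3 = 50

50


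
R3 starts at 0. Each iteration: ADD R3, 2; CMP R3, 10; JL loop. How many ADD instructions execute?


Loop trace (R3 starts at 0, target 10, step 2):
  ADD #1: R3 = 0 + 2 = 2  → 2 < 10, loop
  ADD #2: R3 = 2 + 2 = 4  → 4 < 10, loop
  ADD #3: R3 = 4 + 2 = 6  → 6 < 10, loop
  ADD #4: R3 = 6 + 2 = 8  → 8 < 10, loop
  ADD #5: R3 = 8 + 2 = 10  → 10 >= 10, exit
Total ADD instructions: 5

5


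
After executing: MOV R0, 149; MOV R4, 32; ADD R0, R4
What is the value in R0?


Register state trace:
  MOV R0, 149  → R0 = 149
  MOV R4, 32  → R4 = 32
  ADD R0, R4  → R0 = 149 + 32 = 181
Final: R0 = 181

181


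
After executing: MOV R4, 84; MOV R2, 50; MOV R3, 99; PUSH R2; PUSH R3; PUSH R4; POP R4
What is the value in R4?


Stack trace (top is rightmost):
  MOV R4, 84  → R4 = 84
  MOV R2, 50  → R2 = 50
  MOV R3, 99  → R3 = 99
  PUSH R2  → stack: [50]
  PUSH R3  → stack: [50, 99]
  PUSH R4  → stack: [50, 99, 84]
  POP R4  → R4 = 84, stack: [50, 99]
Final: R4 = 84

84


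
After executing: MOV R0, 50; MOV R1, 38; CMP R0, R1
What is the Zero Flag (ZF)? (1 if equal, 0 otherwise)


Register state trace:
  MOV R0, 50  → R0 = 50
  MOV R1, 38  → R1 = 38
  CMP R0, R1  → computes 50 - 38 = 12
  Result is nonzero, so values are not equal
ZF = 0

0


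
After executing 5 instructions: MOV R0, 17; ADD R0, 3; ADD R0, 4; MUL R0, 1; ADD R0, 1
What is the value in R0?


Register state trace:
  MOV R0, 17  → R0 = 17
  ADD R0, 3  → R0 = 17 + 3 = 20
  ADD R0, 4  → R0 = 20 + 4 = 24
  MUL R0, 1  → R0 = 24 * 1 = 24
  ADD R0, 1  → R0 = 24 + 1 = 25
Final: R0 = 25

25


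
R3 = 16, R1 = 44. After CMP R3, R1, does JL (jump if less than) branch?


Trace:
  R3 = 16, R1 = 44
  CMP R3, R1  → compares 16 vs 44
  JL checks: is 16 less than 44?
  16 < 44, so condition is true
Branch taken: Yes

Yes


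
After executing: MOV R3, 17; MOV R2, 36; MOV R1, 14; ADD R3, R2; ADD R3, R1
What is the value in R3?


Register state trace:
  MOV R3, 17  → R3 = 17
  MOV R2, 36  → R2 = 36
  MOV R1, 14  → R1 = 14
  ADD R3, R2  → R3 = 17 + 36 = 53
  ADD R3, R1  → R3 = 53 + 14 = 67
Final: R3 = 67

67


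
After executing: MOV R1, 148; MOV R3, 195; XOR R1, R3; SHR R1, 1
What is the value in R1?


Register state trace:
  MOV R1, 148  → R1 = 148 (0b10010100)
  MOV R3, 195  → R3 = 195 (0b11000011)
  XOR R1, R3  → R1 = 148 XOR 195 = 87 (0b01010111)
  SHR R1, 1  → R1 = 87 >> 1 = 43
Final: R1 = 43

43


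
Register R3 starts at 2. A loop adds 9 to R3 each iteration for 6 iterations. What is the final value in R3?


Starting value: R3 = 2
  Iter 1: R3 = 2 + 9 = 11
  Iter 2: R3 = 11 + 9 = 20
  Iter 3: R3 = 20 + 9 = 29
  Iter 4: R3 = 29 + 9 = 38
  Iter 5: R3 = 38 + 9 = 47
  Iter 6: R3 = 47 + 9 = 56
Final: R3 = 56

56


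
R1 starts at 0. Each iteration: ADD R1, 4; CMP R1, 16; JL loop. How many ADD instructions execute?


Loop trace (R1 starts at 0, target 16, step 4):
  ADD #1: R1 = 0 + 4 = 4  → 4 < 16, loop
  ADD #2: R1 = 4 + 4 = 8  → 8 < 16, loop
  ADD #3: R1 = 8 + 4 = 12  → 12 < 16, loop
  ADD #4: R1 = 12 + 4 = 16  → 16 >= 16, exit
Total ADD instructions: 4

4


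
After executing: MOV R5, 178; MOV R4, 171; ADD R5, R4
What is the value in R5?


Register state trace:
  MOV R5, 178  → R5 = 178
  MOV R4, 171  → R4 = 171
  ADD R5, R4  → R5 = 178 + 171 = 349
Final: R5 = 349

349


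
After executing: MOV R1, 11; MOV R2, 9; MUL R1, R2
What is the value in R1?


Register state trace:
  MOV R1, 11  → R1 = 11
  MOV R2, 9  → R2 = 9
  MUL R1, R2  → R1 = 11 * 9 = 99
Final: R1 = 99

99


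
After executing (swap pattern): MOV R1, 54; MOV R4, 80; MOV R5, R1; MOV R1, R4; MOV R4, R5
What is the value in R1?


Register state trace (swap pattern):
  MOV R1, 54  → R1 = 54
  MOV R4, 80  → R4 = 80
  MOV R5, R1  → R5 = 54  (save R1)
  MOV R1, R4  → R1 = 80  (R1 gets R4's value)
  MOV R4, R5  → R4 = 54  (R4 gets saved value)
Final: R1 = 80

80


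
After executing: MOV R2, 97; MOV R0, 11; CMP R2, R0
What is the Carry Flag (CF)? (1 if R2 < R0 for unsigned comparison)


Register state trace:
  MOV R2, 97  → R2 = 97
  MOV R0, 11  → R0 = 11
  CMP R2, R0  → unsigned 97 - 11: no borrow
  97 >= 11, so CF = 0
CF = 0

0


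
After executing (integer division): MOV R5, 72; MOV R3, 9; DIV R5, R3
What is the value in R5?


Register state trace:
  MOV R5, 72  → R5 = 72
  MOV R3, 9  → R3 = 9
  DIV R5, R3  → R5 = 72 // 9 = 8
Final: R5 = 8

8


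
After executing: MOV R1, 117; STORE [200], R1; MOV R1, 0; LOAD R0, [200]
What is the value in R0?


Register and memory trace:
  MOV R1, 117  → R1 = 117
  STORE [200], R1  → mem[200] = 117
  MOV R1, 0  → R1 = 0
  LOAD R0, [200]  → R0 = mem[200] = 117
Final: R0 = 117

117


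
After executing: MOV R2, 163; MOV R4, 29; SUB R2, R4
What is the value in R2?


Register state trace:
  MOV R2, 163  → R2 = 163
  MOV R4, 29  → R4 = 29
  SUB R2, R4  → R2 = 163 - 29 = 134
Final: R2 = 134

134


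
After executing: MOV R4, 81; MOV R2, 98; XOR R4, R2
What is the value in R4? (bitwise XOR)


Register state trace:
  MOV R4, 81  → R4 = 81 (0b01010001)
  MOV R2, 98  → R2 = 98 (0b01100010)
  XOR R4, R2  → R4 = 81 XOR 98 = 51 (0b00110011)
Final: R4 = 51

51


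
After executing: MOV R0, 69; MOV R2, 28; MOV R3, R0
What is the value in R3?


Register state trace:
  MOV R0, 69  → R0 = 69
  MOV R2, 28  → R2 = 28
  MOV R3, R0  → R3 = 69
Final: R3 = 69

69


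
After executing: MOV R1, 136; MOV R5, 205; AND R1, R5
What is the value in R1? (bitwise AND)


Register state trace:
  MOV R1, 136  → R1 = 136 (0b10001000)
  MOV R5, 205  → R5 = 205 (0b11001101)
  AND R1, R5  → R1 = 136 AND 205 = 136 (0b10001000)
Final: R1 = 136

136


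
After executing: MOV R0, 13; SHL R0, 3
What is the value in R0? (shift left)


Register state trace:
  MOV R0, 13  → R0 = 13
  SHL R0, 3  → R0 = 13 << 3 = 13 * 2^3 = 104
Final: R0 = 104

104


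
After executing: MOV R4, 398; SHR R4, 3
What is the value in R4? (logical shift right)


Register state trace:
  MOV R4, 398  → R4 = 398
  SHR R4, 3  → R4 = 398 >> 3 = 398 // 2^3 = 49
Final: R4 = 49

49


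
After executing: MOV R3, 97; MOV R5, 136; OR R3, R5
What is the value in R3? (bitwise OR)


Register state trace:
  MOV R3, 97  → R3 = 97 (0b01100001)
  MOV R5, 136  → R5 = 136 (0b10001000)
  OR R3, R5   → R3 = 97 OR 136 = 233 (0b11101001)
Final: R3 = 233

233


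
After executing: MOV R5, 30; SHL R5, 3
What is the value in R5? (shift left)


Register state trace:
  MOV R5, 30  → R5 = 30
  SHL R5, 3  → R5 = 30 << 3 = 30 * 2^3 = 240
Final: R5 = 240

240


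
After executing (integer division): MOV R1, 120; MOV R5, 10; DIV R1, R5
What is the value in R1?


Register state trace:
  MOV R1, 120  → R1 = 120
  MOV R5, 10  → R5 = 10
  DIV R1, R5  → R1 = 120 // 10 = 12
Final: R1 = 12

12


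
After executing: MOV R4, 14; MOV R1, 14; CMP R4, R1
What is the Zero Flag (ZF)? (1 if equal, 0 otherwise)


Register state trace:
  MOV R4, 14  → R4 = 14
  MOV R1, 14  → R1 = 14
  CMP R4, R1  → computes 14 - 14 = 0
  Result is zero, so values are equal
ZF = 1

1


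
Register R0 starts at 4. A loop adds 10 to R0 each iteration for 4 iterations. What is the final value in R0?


Starting value: R0 = 4
  Iter 1: R0 = 4 + 10 = 14
  Iter 2: R0 = 14 + 10 = 24
  Iter 3: R0 = 24 + 10 = 34
  Iter 4: R0 = 34 + 10 = 44
Final: R0 = 44

44


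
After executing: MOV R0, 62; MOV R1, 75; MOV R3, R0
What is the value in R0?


Register state trace:
  MOV R0, 62  → R0 = 62
  MOV R1, 75  → R1 = 75
  MOV R3, R0  → R3 = 62
Final: R0 = 62

62


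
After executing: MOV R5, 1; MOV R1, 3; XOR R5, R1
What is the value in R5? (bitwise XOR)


Register state trace:
  MOV R5, 1  → R5 = 1 (0b00000001)
  MOV R1, 3  → R1 = 3 (0b00000011)
  XOR R5, R1  → R5 = 1 XOR 3 = 2 (0b00000010)
Final: R5 = 2

2


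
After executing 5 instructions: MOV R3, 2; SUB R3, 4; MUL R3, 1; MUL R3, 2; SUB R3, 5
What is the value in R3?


Register state trace:
  MOV R3, 2  → R3 = 2
  SUB R3, 4  → R3 = 2 - 4 = -2
  MUL R3, 1  → R3 = -2 * 1 = -2
  MUL R3, 2  → R3 = -2 * 2 = -4
  SUB R3, 5  → R3 = -4 - 5 = -9
Final: R3 = -9

-9


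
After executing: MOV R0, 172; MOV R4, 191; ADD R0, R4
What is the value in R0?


Register state trace:
  MOV R0, 172  → R0 = 172
  MOV R4, 191  → R4 = 191
  ADD R0, R4  → R0 = 172 + 191 = 363
Final: R0 = 363

363


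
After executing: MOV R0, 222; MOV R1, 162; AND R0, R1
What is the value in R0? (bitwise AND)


Register state trace:
  MOV R0, 222  → R0 = 222 (0b11011110)
  MOV R1, 162  → R1 = 162 (0b10100010)
  AND R0, R1  → R0 = 222 AND 162 = 130 (0b10000010)
Final: R0 = 130

130


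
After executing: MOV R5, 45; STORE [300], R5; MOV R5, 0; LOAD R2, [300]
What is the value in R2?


Register and memory trace:
  MOV R5, 45  → R5 = 45
  STORE [300], R5  → mem[300] = 45
  MOV R5, 0  → R5 = 0
  LOAD R2, [300]  → R2 = mem[300] = 45
Final: R2 = 45

45


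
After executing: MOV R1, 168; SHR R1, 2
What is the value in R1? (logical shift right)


Register state trace:
  MOV R1, 168  → R1 = 168
  SHR R1, 2  → R1 = 168 >> 2 = 168 // 2^2 = 42
Final: R1 = 42

42


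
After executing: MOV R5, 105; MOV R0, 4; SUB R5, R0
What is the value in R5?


Register state trace:
  MOV R5, 105  → R5 = 105
  MOV R0, 4  → R0 = 4
  SUB R5, R0  → R5 = 105 - 4 = 101
Final: R5 = 101

101


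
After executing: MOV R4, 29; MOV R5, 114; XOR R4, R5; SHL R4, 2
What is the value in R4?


Register state trace:
  MOV R4, 29  → R4 = 29 (0b00011101)
  MOV R5, 114  → R5 = 114 (0b01110010)
  XOR R4, R5  → R4 = 29 XOR 114 = 111 (0b01101111)
  SHL R4, 2  → R4 = 111 << 2 = 444
Final: R4 = 444

444


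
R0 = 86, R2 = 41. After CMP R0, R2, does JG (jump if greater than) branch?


Trace:
  R0 = 86, R2 = 41
  CMP R0, R2  → compares 86 vs 41
  JG checks: is 86 greater than 41?
  86 > 41, so condition is true
Branch taken: Yes

Yes


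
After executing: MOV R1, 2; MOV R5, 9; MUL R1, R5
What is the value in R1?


Register state trace:
  MOV R1, 2  → R1 = 2
  MOV R5, 9  → R5 = 9
  MUL R1, R5  → R1 = 2 * 9 = 18
Final: R1 = 18

18


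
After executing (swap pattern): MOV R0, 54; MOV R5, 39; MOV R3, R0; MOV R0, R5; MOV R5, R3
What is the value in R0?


Register state trace (swap pattern):
  MOV R0, 54  → R0 = 54
  MOV R5, 39  → R5 = 39
  MOV R3, R0  → R3 = 54  (save R0)
  MOV R0, R5  → R0 = 39  (R0 gets R5's value)
  MOV R5, R3  → R5 = 54  (R5 gets saved value)
Final: R0 = 39

39


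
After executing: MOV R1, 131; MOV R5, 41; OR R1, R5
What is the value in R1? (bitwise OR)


Register state trace:
  MOV R1, 131  → R1 = 131 (0b10000011)
  MOV R5, 41  → R5 = 41 (0b00101001)
  OR R1, R5   → R1 = 131 OR 41 = 171 (0b10101011)
Final: R1 = 171

171


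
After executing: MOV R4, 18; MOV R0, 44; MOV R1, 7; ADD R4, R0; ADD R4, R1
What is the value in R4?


Register state trace:
  MOV R4, 18  → R4 = 18
  MOV R0, 44  → R0 = 44
  MOV R1, 7  → R1 = 7
  ADD R4, R0  → R4 = 18 + 44 = 62
  ADD R4, R1  → R4 = 62 + 7 = 69
Final: R4 = 69

69


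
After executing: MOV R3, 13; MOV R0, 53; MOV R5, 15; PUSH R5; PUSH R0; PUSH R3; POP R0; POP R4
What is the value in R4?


Stack trace (top is rightmost):
  MOV R3, 13  → R3 = 13
  MOV R0, 53  → R0 = 53
  MOV R5, 15  → R5 = 15
  PUSH R5  → stack: [15]
  PUSH R0  → stack: [15, 53]
  PUSH R3  → stack: [15, 53, 13]
  POP R0  → R0 = 13, stack: [15, 53]
  POP R4  → R4 = 53, stack: [15]
Final: R4 = 53

53


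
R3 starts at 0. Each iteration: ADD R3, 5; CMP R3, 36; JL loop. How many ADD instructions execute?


Loop trace (R3 starts at 0, target 36, step 5):
  ADD #1: R3 = 0 + 5 = 5  → 5 < 36, loop
  ADD #2: R3 = 5 + 5 = 10  → 10 < 36, loop
  ADD #3: R3 = 10 + 5 = 15  → 15 < 36, loop
  ADD #4: R3 = 15 + 5 = 20  → 20 < 36, loop
  ADD #5: R3 = 20 + 5 = 25  → 25 < 36, loop
  ADD #6: R3 = 25 + 5 = 30  → 30 < 36, loop
  ADD #7: R3 = 30 + 5 = 35  → 35 < 36, loop
  ADD #8: R3 = 35 + 5 = 40  → 40 >= 36, exit
Total ADD instructions: 8

8


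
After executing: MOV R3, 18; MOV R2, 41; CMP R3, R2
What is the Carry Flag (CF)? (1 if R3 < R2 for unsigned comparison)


Register state trace:
  MOV R3, 18  → R3 = 18
  MOV R2, 41  → R2 = 41
  CMP R3, R2  → unsigned 18 - 41: borrow occurs
  18 < 41, so CF = 1
CF = 1

1


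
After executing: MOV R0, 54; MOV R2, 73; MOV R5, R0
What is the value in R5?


Register state trace:
  MOV R0, 54  → R0 = 54
  MOV R2, 73  → R2 = 73
  MOV R5, R0  → R5 = 54
Final: R5 = 54

54


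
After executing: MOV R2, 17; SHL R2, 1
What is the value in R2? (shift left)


Register state trace:
  MOV R2, 17  → R2 = 17
  SHL R2, 1  → R2 = 17 << 1 = 17 * 2^1 = 34
Final: R2 = 34

34


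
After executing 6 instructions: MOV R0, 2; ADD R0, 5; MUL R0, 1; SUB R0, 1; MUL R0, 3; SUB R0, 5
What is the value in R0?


Register state trace:
  MOV R0, 2  → R0 = 2
  ADD R0, 5  → R0 = 2 + 5 = 7
  MUL R0, 1  → R0 = 7 * 1 = 7
  SUB R0, 1  → R0 = 7 - 1 = 6
  MUL R0, 3  → R0 = 6 * 3 = 18
  SUB R0, 5  → R0 = 18 - 5 = 13
Final: R0 = 13

13


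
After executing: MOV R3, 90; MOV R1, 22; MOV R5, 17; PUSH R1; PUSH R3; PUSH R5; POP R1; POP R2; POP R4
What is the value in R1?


Stack trace (top is rightmost):
  MOV R3, 90  → R3 = 90
  MOV R1, 22  → R1 = 22
  MOV R5, 17  → R5 = 17
  PUSH R1  → stack: [22]
  PUSH R3  → stack: [22, 90]
  PUSH R5  → stack: [22, 90, 17]
  POP R1  → R1 = 17, stack: [22, 90]
  POP R2  → R2 = 90, stack: [22]
  POP R4  → R4 = 22, stack: []
Final: R1 = 17

17


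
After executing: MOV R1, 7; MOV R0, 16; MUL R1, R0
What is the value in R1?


Register state trace:
  MOV R1, 7  → R1 = 7
  MOV R0, 16  → R0 = 16
  MUL R1, R0  → R1 = 7 * 16 = 112
Final: R1 = 112

112


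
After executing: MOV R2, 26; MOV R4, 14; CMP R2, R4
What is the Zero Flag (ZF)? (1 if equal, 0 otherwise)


Register state trace:
  MOV R2, 26  → R2 = 26
  MOV R4, 14  → R4 = 14
  CMP R2, R4  → computes 26 - 14 = 12
  Result is nonzero, so values are not equal
ZF = 0

0


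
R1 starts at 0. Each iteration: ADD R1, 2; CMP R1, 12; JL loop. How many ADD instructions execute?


Loop trace (R1 starts at 0, target 12, step 2):
  ADD #1: R1 = 0 + 2 = 2  → 2 < 12, loop
  ADD #2: R1 = 2 + 2 = 4  → 4 < 12, loop
  ADD #3: R1 = 4 + 2 = 6  → 6 < 12, loop
  ADD #4: R1 = 6 + 2 = 8  → 8 < 12, loop
  ADD #5: R1 = 8 + 2 = 10  → 10 < 12, loop
  ADD #6: R1 = 10 + 2 = 12  → 12 >= 12, exit
Total ADD instructions: 6

6


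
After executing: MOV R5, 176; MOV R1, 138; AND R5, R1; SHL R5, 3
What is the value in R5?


Register state trace:
  MOV R5, 176  → R5 = 176 (0b10110000)
  MOV R1, 138  → R1 = 138 (0b10001010)
  AND R5, R1  → R5 = 176 AND 138 = 128 (0b10000000)
  SHL R5, 3  → R5 = 128 << 3 = 1024
Final: R5 = 1024

1024


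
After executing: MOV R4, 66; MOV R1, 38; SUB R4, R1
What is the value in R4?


Register state trace:
  MOV R4, 66  → R4 = 66
  MOV R1, 38  → R1 = 38
  SUB R4, R1  → R4 = 66 - 38 = 28
Final: R4 = 28

28


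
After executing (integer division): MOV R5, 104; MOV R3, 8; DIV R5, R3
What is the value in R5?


Register state trace:
  MOV R5, 104  → R5 = 104
  MOV R3, 8  → R3 = 8
  DIV R5, R3  → R5 = 104 // 8 = 13
Final: R5 = 13

13


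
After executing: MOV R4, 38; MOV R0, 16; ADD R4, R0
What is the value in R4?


Register state trace:
  MOV R4, 38  → R4 = 38
  MOV R0, 16  → R0 = 16
  ADD R4, R0  → R4 = 38 + 16 = 54
Final: R4 = 54

54


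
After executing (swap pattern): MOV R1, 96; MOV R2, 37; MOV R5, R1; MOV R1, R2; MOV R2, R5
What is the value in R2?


Register state trace (swap pattern):
  MOV R1, 96  → R1 = 96
  MOV R2, 37  → R2 = 37
  MOV R5, R1  → R5 = 96  (save R1)
  MOV R1, R2  → R1 = 37  (R1 gets R2's value)
  MOV R2, R5  → R2 = 96  (R2 gets saved value)
Final: R2 = 96

96


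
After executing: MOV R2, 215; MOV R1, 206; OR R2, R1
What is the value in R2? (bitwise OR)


Register state trace:
  MOV R2, 215  → R2 = 215 (0b11010111)
  MOV R1, 206  → R1 = 206 (0b11001110)
  OR R2, R1   → R2 = 215 OR 206 = 223 (0b11011111)
Final: R2 = 223

223


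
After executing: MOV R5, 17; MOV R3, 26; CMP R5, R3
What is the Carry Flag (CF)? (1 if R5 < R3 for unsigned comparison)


Register state trace:
  MOV R5, 17  → R5 = 17
  MOV R3, 26  → R3 = 26
  CMP R5, R3  → unsigned 17 - 26: borrow occurs
  17 < 26, so CF = 1
CF = 1

1


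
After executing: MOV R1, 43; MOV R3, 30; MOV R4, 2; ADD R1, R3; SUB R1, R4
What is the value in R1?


Register state trace:
  MOV R1, 43  → R1 = 43
  MOV R3, 30  → R3 = 30
  MOV R4, 2  → R4 = 2
  ADD R1, R3  → R1 = 43 + 30 = 73
  SUB R1, R4  → R1 = 73 - 2 = 71
Final: R1 = 71

71


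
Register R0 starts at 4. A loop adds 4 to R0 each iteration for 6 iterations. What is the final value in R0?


Starting value: R0 = 4
  Iter 1: R0 = 4 + 4 = 8
  Iter 2: R0 = 8 + 4 = 12
  Iter 3: R0 = 12 + 4 = 16
  Iter 4: R0 = 16 + 4 = 20
  Iter 5: R0 = 20 + 4 = 24
  Iter 6: R0 = 24 + 4 = 28
Final: R0 = 28

28


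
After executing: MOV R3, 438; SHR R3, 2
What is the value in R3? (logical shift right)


Register state trace:
  MOV R3, 438  → R3 = 438
  SHR R3, 2  → R3 = 438 >> 2 = 438 // 2^2 = 109
Final: R3 = 109

109


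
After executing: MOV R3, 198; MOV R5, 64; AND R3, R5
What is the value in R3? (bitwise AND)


Register state trace:
  MOV R3, 198  → R3 = 198 (0b11000110)
  MOV R5, 64  → R5 = 64 (0b01000000)
  AND R3, R5  → R3 = 198 AND 64 = 64 (0b01000000)
Final: R3 = 64

64


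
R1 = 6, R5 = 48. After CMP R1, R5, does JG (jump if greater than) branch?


Trace:
  R1 = 6, R5 = 48
  CMP R1, R5  → compares 6 vs 48
  JG checks: is 6 greater than 48?
  6 < 48, so condition is false
Branch taken: No

No


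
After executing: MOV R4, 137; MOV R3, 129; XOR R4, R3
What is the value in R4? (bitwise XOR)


Register state trace:
  MOV R4, 137  → R4 = 137 (0b10001001)
  MOV R3, 129  → R3 = 129 (0b10000001)
  XOR R4, R3  → R4 = 137 XOR 129 = 8 (0b00001000)
Final: R4 = 8

8


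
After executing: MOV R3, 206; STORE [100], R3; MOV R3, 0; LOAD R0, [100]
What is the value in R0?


Register and memory trace:
  MOV R3, 206  → R3 = 206
  STORE [100], R3  → mem[100] = 206
  MOV R3, 0  → R3 = 0
  LOAD R0, [100]  → R0 = mem[100] = 206
Final: R0 = 206

206


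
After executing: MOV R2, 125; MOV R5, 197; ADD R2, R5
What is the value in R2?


Register state trace:
  MOV R2, 125  → R2 = 125
  MOV R5, 197  → R5 = 197
  ADD R2, R5  → R2 = 125 + 197 = 322
Final: R2 = 322

322


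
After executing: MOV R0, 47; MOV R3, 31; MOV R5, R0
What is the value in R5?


Register state trace:
  MOV R0, 47  → R0 = 47
  MOV R3, 31  → R3 = 31
  MOV R5, R0  → R5 = 47
Final: R5 = 47

47


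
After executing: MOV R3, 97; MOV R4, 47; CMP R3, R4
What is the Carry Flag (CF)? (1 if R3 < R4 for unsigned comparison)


Register state trace:
  MOV R3, 97  → R3 = 97
  MOV R4, 47  → R4 = 47
  CMP R3, R4  → unsigned 97 - 47: no borrow
  97 >= 47, so CF = 0
CF = 0

0


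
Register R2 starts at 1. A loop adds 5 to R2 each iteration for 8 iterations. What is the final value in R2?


Starting value: R2 = 1
  Iter 1: R2 = 1 + 5 = 6
  Iter 2: R2 = 6 + 5 = 11
  Iter 3: R2 = 11 + 5 = 16
  Iter 4: R2 = 16 + 5 = 21
  Iter 5: R2 = 21 + 5 = 26
  Iter 6: R2 = 26 + 5 = 31
  Iter 7: R2 = 31 + 5 = 36
  Iter 8: R2 = 36 + 5 = 41
Final: R2 = 41

41


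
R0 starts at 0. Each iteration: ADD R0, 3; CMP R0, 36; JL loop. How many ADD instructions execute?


Loop trace (R0 starts at 0, target 36, step 3):
  ADD #1: R0 = 0 + 3 = 3  → 3 < 36, loop
  ADD #2: R0 = 3 + 3 = 6  → 6 < 36, loop
  ADD #3: R0 = 6 + 3 = 9  → 9 < 36, loop
  ADD #4: R0 = 9 + 3 = 12  → 12 < 36, loop
  ADD #5: R0 = 12 + 3 = 15  → 15 < 36, loop
  ADD #6: R0 = 15 + 3 = 18  → 18 < 36, loop
  ADD #7: R0 = 18 + 3 = 21  → 21 < 36, loop
  ADD #8: R0 = 21 + 3 = 24  → 24 < 36, loop
  ADD #9: R0 = 24 + 3 = 27  → 27 < 36, loop
  ADD #10: R0 = 27 + 3 = 30  → 30 < 36, loop
  ADD #11: R0 = 30 + 3 = 33  → 33 < 36, loop
  ADD #12: R0 = 33 + 3 = 36  → 36 >= 36, exit
Total ADD instructions: 12

12


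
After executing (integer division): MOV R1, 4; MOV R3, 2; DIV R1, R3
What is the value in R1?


Register state trace:
  MOV R1, 4  → R1 = 4
  MOV R3, 2  → R3 = 2
  DIV R1, R3  → R1 = 4 // 2 = 2
Final: R1 = 2

2


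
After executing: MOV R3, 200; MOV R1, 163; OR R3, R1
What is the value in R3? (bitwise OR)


Register state trace:
  MOV R3, 200  → R3 = 200 (0b11001000)
  MOV R1, 163  → R1 = 163 (0b10100011)
  OR R3, R1   → R3 = 200 OR 163 = 235 (0b11101011)
Final: R3 = 235

235


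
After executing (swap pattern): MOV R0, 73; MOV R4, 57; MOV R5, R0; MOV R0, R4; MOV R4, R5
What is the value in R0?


Register state trace (swap pattern):
  MOV R0, 73  → R0 = 73
  MOV R4, 57  → R4 = 57
  MOV R5, R0  → R5 = 73  (save R0)
  MOV R0, R4  → R0 = 57  (R0 gets R4's value)
  MOV R4, R5  → R4 = 73  (R4 gets saved value)
Final: R0 = 57

57


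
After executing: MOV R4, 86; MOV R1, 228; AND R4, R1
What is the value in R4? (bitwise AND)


Register state trace:
  MOV R4, 86  → R4 = 86 (0b01010110)
  MOV R1, 228  → R1 = 228 (0b11100100)
  AND R4, R1  → R4 = 86 AND 228 = 68 (0b01000100)
Final: R4 = 68

68


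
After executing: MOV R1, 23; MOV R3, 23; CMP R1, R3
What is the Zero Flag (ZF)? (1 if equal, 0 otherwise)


Register state trace:
  MOV R1, 23  → R1 = 23
  MOV R3, 23  → R3 = 23
  CMP R1, R3  → computes 23 - 23 = 0
  Result is zero, so values are equal
ZF = 1

1


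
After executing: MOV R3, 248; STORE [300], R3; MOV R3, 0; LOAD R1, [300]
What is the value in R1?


Register and memory trace:
  MOV R3, 248  → R3 = 248
  STORE [300], R3  → mem[300] = 248
  MOV R3, 0  → R3 = 0
  LOAD R1, [300]  → R1 = mem[300] = 248
Final: R1 = 248

248


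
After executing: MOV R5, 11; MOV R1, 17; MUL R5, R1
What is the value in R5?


Register state trace:
  MOV R5, 11  → R5 = 11
  MOV R1, 17  → R1 = 17
  MUL R5, R1  → R5 = 11 * 17 = 187
Final: R5 = 187

187


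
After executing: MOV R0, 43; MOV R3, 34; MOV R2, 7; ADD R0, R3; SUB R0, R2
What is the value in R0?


Register state trace:
  MOV R0, 43  → R0 = 43
  MOV R3, 34  → R3 = 34
  MOV R2, 7  → R2 = 7
  ADD R0, R3  → R0 = 43 + 34 = 77
  SUB R0, R2  → R0 = 77 - 7 = 70
Final: R0 = 70

70


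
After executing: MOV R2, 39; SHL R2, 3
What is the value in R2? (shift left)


Register state trace:
  MOV R2, 39  → R2 = 39
  SHL R2, 3  → R2 = 39 << 3 = 39 * 2^3 = 312
Final: R2 = 312

312


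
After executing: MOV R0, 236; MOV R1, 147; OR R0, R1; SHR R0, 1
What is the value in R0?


Register state trace:
  MOV R0, 236  → R0 = 236 (0b11101100)
  MOV R1, 147  → R1 = 147 (0b10010011)
  OR R0, R1  → R0 = 236 OR 147 = 255 (0b11111111)
  SHR R0, 1  → R0 = 255 >> 1 = 127
Final: R0 = 127

127


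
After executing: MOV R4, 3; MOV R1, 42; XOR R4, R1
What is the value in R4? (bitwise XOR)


Register state trace:
  MOV R4, 3  → R4 = 3 (0b00000011)
  MOV R1, 42  → R1 = 42 (0b00101010)
  XOR R4, R1  → R4 = 3 XOR 42 = 41 (0b00101001)
Final: R4 = 41

41


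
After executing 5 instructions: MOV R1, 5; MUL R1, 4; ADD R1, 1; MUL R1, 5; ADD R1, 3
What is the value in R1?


Register state trace:
  MOV R1, 5  → R1 = 5
  MUL R1, 4  → R1 = 5 * 4 = 20
  ADD R1, 1  → R1 = 20 + 1 = 21
  MUL R1, 5  → R1 = 21 * 5 = 105
  ADD R1, 3  → R1 = 105 + 3 = 108
Final: R1 = 108

108


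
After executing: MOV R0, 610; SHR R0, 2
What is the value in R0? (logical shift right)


Register state trace:
  MOV R0, 610  → R0 = 610
  SHR R0, 2  → R0 = 610 >> 2 = 610 // 2^2 = 152
Final: R0 = 152

152


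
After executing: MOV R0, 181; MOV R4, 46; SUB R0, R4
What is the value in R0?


Register state trace:
  MOV R0, 181  → R0 = 181
  MOV R4, 46  → R4 = 46
  SUB R0, R4  → R0 = 181 - 46 = 135
Final: R0 = 135

135


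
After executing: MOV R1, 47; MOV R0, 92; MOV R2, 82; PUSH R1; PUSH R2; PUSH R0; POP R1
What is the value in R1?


Stack trace (top is rightmost):
  MOV R1, 47  → R1 = 47
  MOV R0, 92  → R0 = 92
  MOV R2, 82  → R2 = 82
  PUSH R1  → stack: [47]
  PUSH R2  → stack: [47, 82]
  PUSH R0  → stack: [47, 82, 92]
  POP R1  → R1 = 92, stack: [47, 82]
Final: R1 = 92

92


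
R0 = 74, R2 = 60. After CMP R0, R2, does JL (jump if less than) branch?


Trace:
  R0 = 74, R2 = 60
  CMP R0, R2  → compares 74 vs 60
  JL checks: is 74 less than 60?
  74 > 60, so condition is false
Branch taken: No

No


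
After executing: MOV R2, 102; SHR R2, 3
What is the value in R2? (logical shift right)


Register state trace:
  MOV R2, 102  → R2 = 102
  SHR R2, 3  → R2 = 102 >> 3 = 102 // 2^3 = 12
Final: R2 = 12

12


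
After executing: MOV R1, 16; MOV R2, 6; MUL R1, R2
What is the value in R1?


Register state trace:
  MOV R1, 16  → R1 = 16
  MOV R2, 6  → R2 = 6
  MUL R1, R2  → R1 = 16 * 6 = 96
Final: R1 = 96

96


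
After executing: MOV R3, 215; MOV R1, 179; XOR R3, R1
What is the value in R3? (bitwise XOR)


Register state trace:
  MOV R3, 215  → R3 = 215 (0b11010111)
  MOV R1, 179  → R1 = 179 (0b10110011)
  XOR R3, R1  → R3 = 215 XOR 179 = 100 (0b01100100)
Final: R3 = 100

100


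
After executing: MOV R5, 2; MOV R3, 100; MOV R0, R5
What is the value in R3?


Register state trace:
  MOV R5, 2  → R5 = 2
  MOV R3, 100  → R3 = 100
  MOV R0, R5  → R0 = 2
Final: R3 = 100

100


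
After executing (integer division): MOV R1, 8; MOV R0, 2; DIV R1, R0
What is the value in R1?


Register state trace:
  MOV R1, 8  → R1 = 8
  MOV R0, 2  → R0 = 2
  DIV R1, R0  → R1 = 8 // 2 = 4
Final: R1 = 4

4


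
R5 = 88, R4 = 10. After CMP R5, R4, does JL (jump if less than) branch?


Trace:
  R5 = 88, R4 = 10
  CMP R5, R4  → compares 88 vs 10
  JL checks: is 88 less than 10?
  88 > 10, so condition is false
Branch taken: No

No


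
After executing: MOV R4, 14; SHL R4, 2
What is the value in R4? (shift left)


Register state trace:
  MOV R4, 14  → R4 = 14
  SHL R4, 2  → R4 = 14 << 2 = 14 * 2^2 = 56
Final: R4 = 56

56


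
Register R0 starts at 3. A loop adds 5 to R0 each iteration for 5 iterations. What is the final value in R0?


Starting value: R0 = 3
  Iter 1: R0 = 3 + 5 = 8
  Iter 2: R0 = 8 + 5 = 13
  Iter 3: R0 = 13 + 5 = 18
  Iter 4: R0 = 18 + 5 = 23
  Iter 5: R0 = 23 + 5 = 28
Final: R0 = 28

28


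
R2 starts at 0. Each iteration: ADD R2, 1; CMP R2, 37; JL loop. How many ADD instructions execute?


Loop trace (R2 starts at 0, target 37, step 1):
  ADD #1: R2 = 0 + 1 = 1  → 1 < 37, loop
  ADD #2: R2 = 1 + 1 = 2  → 2 < 37, loop
  ADD #3: R2 = 2 + 1 = 3  → 3 < 37, loop
  ADD #4: R2 = 3 + 1 = 4  → 4 < 37, loop
  ADD #5: R2 = 4 + 1 = 5  → 5 < 37, loop
  ADD #6: R2 = 5 + 1 = 6  → 6 < 37, loop
  ADD #7: R2 = 6 + 1 = 7  → 7 < 37, loop
  ADD #8: R2 = 7 + 1 = 8  → 8 < 37, loop
  ADD #9: R2 = 8 + 1 = 9  → 9 < 37, loop
  ADD #10: R2 = 9 + 1 = 10  → 10 < 37, loop
  ADD #11: R2 = 10 + 1 = 11  → 11 < 37, loop
  ADD #12: R2 = 11 + 1 = 12  → 12 < 37, loop
  ADD #13: R2 = 12 + 1 = 13  → 13 < 37, loop
  ADD #14: R2 = 13 + 1 = 14  → 14 < 37, loop
  ADD #15: R2 = 14 + 1 = 15  → 15 < 37, loop
  ADD #16: R2 = 15 + 1 = 16  → 16 < 37, loop
  ADD #17: R2 = 16 + 1 = 17  → 17 < 37, loop
  ADD #18: R2 = 17 + 1 = 18  → 18 < 37, loop
  ADD #19: R2 = 18 + 1 = 19  → 19 < 37, loop
  ADD #20: R2 = 19 + 1 = 20  → 20 < 37, loop
  ADD #21: R2 = 20 + 1 = 21  → 21 < 37, loop
  ADD #22: R2 = 21 + 1 = 22  → 22 < 37, loop
  ADD #23: R2 = 22 + 1 = 23  → 23 < 37, loop
  ADD #24: R2 = 23 + 1 = 24  → 24 < 37, loop
  ADD #25: R2 = 24 + 1 = 25  → 25 < 37, loop
  ADD #26: R2 = 25 + 1 = 26  → 26 < 37, loop
  ADD #27: R2 = 26 + 1 = 27  → 27 < 37, loop
  ADD #28: R2 = 27 + 1 = 28  → 28 < 37, loop
  ADD #29: R2 = 28 + 1 = 29  → 29 < 37, loop
  ADD #30: R2 = 29 + 1 = 30  → 30 < 37, loop
  ADD #31: R2 = 30 + 1 = 31  → 31 < 37, loop
  ADD #32: R2 = 31 + 1 = 32  → 32 < 37, loop
  ADD #33: R2 = 32 + 1 = 33  → 33 < 37, loop
  ADD #34: R2 = 33 + 1 = 34  → 34 < 37, loop
  ADD #35: R2 = 34 + 1 = 35  → 35 < 37, loop
  ADD #36: R2 = 35 + 1 = 36  → 36 < 37, loop
  ADD #37: R2 = 36 + 1 = 37  → 37 >= 37, exit
Total ADD instructions: 37

37


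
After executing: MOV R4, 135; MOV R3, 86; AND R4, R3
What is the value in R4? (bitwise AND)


Register state trace:
  MOV R4, 135  → R4 = 135 (0b10000111)
  MOV R3, 86  → R3 = 86 (0b01010110)
  AND R4, R3  → R4 = 135 AND 86 = 6 (0b00000110)
Final: R4 = 6

6


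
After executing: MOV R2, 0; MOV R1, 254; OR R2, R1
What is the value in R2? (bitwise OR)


Register state trace:
  MOV R2, 0  → R2 = 0 (0b00000000)
  MOV R1, 254  → R1 = 254 (0b11111110)
  OR R2, R1   → R2 = 0 OR 254 = 254 (0b11111110)
Final: R2 = 254

254


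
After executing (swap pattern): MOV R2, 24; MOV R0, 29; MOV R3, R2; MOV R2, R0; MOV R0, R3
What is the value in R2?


Register state trace (swap pattern):
  MOV R2, 24  → R2 = 24
  MOV R0, 29  → R0 = 29
  MOV R3, R2  → R3 = 24  (save R2)
  MOV R2, R0  → R2 = 29  (R2 gets R0's value)
  MOV R0, R3  → R0 = 24  (R0 gets saved value)
Final: R2 = 29

29


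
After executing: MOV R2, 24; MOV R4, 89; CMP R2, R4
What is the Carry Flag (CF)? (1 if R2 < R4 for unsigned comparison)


Register state trace:
  MOV R2, 24  → R2 = 24
  MOV R4, 89  → R4 = 89
  CMP R2, R4  → unsigned 24 - 89: borrow occurs
  24 < 89, so CF = 1
CF = 1

1


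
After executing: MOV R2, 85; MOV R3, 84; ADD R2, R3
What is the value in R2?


Register state trace:
  MOV R2, 85  → R2 = 85
  MOV R3, 84  → R3 = 84
  ADD R2, R3  → R2 = 85 + 84 = 169
Final: R2 = 169

169


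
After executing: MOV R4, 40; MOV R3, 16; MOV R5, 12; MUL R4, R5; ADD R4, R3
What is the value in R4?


Register state trace:
  MOV R4, 40  → R4 = 40
  MOV R3, 16  → R3 = 16
  MOV R5, 12  → R5 = 12
  MUL R4, R5  → R4 = 40 * 12 = 480
  ADD R4, R3  → R4 = 480 + 16 = 496
Final: R4 = 496

496


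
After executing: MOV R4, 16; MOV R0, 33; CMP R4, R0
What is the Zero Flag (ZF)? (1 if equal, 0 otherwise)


Register state trace:
  MOV R4, 16  → R4 = 16
  MOV R0, 33  → R0 = 33
  CMP R4, R0  → computes 16 - 33 = -17
  Result is nonzero, so values are not equal
ZF = 0

0


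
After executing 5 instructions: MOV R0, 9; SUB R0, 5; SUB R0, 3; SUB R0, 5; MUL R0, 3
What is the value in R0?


Register state trace:
  MOV R0, 9  → R0 = 9
  SUB R0, 5  → R0 = 9 - 5 = 4
  SUB R0, 3  → R0 = 4 - 3 = 1
  SUB R0, 5  → R0 = 1 - 5 = -4
  MUL R0, 3  → R0 = -4 * 3 = -12
Final: R0 = -12

-12


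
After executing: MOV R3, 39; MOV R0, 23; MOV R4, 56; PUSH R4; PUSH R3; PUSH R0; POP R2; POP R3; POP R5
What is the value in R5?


Stack trace (top is rightmost):
  MOV R3, 39  → R3 = 39
  MOV R0, 23  → R0 = 23
  MOV R4, 56  → R4 = 56
  PUSH R4  → stack: [56]
  PUSH R3  → stack: [56, 39]
  PUSH R0  → stack: [56, 39, 23]
  POP R2  → R2 = 23, stack: [56, 39]
  POP R3  → R3 = 39, stack: [56]
  POP R5  → R5 = 56, stack: []
Final: R5 = 56

56


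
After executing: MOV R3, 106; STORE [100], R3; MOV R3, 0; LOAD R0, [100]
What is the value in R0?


Register and memory trace:
  MOV R3, 106  → R3 = 106
  STORE [100], R3  → mem[100] = 106
  MOV R3, 0  → R3 = 0
  LOAD R0, [100]  → R0 = mem[100] = 106
Final: R0 = 106

106
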